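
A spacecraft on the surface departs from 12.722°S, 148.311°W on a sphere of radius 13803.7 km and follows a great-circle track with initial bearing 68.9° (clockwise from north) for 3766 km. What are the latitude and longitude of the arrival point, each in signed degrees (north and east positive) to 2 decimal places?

-6.75°, -133.65°

Angular distance δ = d/R = 3766/13803.7 = 0.27283 rad; initial bearing θ = 1.2025 rad.
sin φ₂ = sin φ₁ cos δ + cos φ₁ sin δ cos θ = (-0.2202)(0.9630) + (0.9755)(0.2695)(0.3600) = -0.1175, so φ₂ = -6.75°.
Δλ = atan2(sin θ sin δ cos φ₁, cos δ − sin φ₁ sin φ₂) = atan2(0.2452, 0.9371) = 14.663°.
λ₂ = -148.311° + 14.663° = -133.65°.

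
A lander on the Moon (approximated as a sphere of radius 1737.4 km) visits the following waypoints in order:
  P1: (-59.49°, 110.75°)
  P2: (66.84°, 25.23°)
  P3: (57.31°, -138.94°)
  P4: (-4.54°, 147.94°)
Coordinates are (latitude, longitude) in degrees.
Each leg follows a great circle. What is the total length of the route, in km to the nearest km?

8523 km

Leg P1→P2: central angle 2.4599 rad, distance 4273.8 km.
Leg P2→P3: central angle 0.9650 rad, distance 1676.6 km.
Leg P3→P4: central angle 1.4810 rad, distance 2573.0 km.
Total: 4273.8 + 1676.6 + 2573.0 ≈ 8523 km.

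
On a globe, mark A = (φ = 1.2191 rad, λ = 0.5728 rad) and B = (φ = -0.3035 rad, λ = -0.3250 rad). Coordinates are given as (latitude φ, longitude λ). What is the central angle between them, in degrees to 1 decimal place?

Let φ₁ = 1.2191 rad, φ₂ = -0.3035 rad, and Δλ = -0.8978 rad.
cos c = sin φ₁ sin φ₂ + cos φ₁ cos φ₂ cos Δλ = (0.9388)(-0.2989) + (0.3445)(0.9543)(0.6233) = -0.07565,
so c = arccos(-0.07565) = 1.64652 rad.
So the angular separation is 94.3°.

94.3°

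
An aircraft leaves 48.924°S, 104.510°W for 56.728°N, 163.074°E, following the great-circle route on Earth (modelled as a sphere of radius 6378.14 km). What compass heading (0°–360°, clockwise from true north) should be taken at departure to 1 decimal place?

With φ₁ = -0.8539, φ₂ = 0.9901, Δλ = -1.6130 rad, the forward-azimuth formula gives
θ = atan2( sin Δλ cos φ₂ , cos φ₁ sin φ₂ − sin φ₁ cos φ₂ cos Δλ ) = atan2(-0.5481, 0.5319) = -45.86°.
Adding 360° brings this into [0°, 360°): 314.1°.

314.1°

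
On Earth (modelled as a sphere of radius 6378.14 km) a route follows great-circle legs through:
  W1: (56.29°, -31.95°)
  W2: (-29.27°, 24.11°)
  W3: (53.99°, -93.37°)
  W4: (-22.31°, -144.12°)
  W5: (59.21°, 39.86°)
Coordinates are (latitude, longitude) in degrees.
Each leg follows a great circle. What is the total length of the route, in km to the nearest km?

50975 km

Leg W1→W2: central angle 1.7076 rad, distance 10891.5 km.
Leg W2→W3: central angle 2.2551 rad, distance 14383.5 km.
Leg W3→W4: central angle 1.5337 rad, distance 9782.3 km.
Leg W4→W5: central angle 2.4957 rad, distance 15917.7 km.
Total: 10891.5 + 14383.5 + 9782.3 + 15917.7 ≈ 50975 km.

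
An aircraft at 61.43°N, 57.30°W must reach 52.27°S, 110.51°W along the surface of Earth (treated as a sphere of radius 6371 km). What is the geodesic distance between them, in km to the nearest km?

In radians: φ₁ = 1.0722, φ₂ = -0.9123, Δλ = -53.210° = -0.9287 rad.
Haversine: a = sin²(Δφ/2) + cos φ₁ cos φ₂ sin²(Δλ/2) = 0.7010 + (0.4782)(0.6119)(0.2006) = 0.75967.
Central angle c = 2·arcsin(√a) = 2.11687 rad.
Distance = R·c = 6371 × 2.1169 ≈ 13487 km.

13487 km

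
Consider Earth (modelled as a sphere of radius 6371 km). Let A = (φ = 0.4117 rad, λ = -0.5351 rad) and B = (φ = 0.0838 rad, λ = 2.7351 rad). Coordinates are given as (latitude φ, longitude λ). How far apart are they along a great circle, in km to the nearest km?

Let φ₁ = 0.4117 rad, φ₂ = 0.0838 rad, and Δλ = -3.0130 rad.
cos c = sin φ₁ sin φ₂ + cos φ₁ cos φ₂ cos Δλ = (0.4002)(0.0837) + (0.9164)(0.9965)(-0.9917) = -0.87219,
so c = arccos(-0.87219) = 2.63046 rad.
Distance = R·c = 6371 × 2.6305 ≈ 16759 km.

16759 km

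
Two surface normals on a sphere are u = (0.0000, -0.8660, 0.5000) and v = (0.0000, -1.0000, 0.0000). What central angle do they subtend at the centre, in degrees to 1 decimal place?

u·v = 0.8660; |u| = 1.0000, |v| = 1.0000.
cos θ = (u·v)/(|u||v|) = 0.8660, so θ = 30.0°.

30.0°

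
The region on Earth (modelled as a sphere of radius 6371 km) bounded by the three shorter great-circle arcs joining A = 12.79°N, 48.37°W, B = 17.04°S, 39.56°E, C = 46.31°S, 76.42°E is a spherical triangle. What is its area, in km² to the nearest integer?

28338366 km²

Side lengths (central angles): a = 0.7373, b = 2.1465, c = 1.6020 rad; semiperimeter s = 2.2429.
By l'Huilier's theorem, tan(E/4) = √[tan(s/2) tan((s−a)/2) tan((s−b)/2) tan((s−c)/2)], giving spherical excess E = 0.6982 rad.
Area = E·R² = 0.6982 × (6371)² ≈ 28338366 km².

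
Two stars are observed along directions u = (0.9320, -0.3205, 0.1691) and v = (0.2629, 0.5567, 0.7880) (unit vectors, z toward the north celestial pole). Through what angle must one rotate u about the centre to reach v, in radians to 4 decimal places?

1.3696 rad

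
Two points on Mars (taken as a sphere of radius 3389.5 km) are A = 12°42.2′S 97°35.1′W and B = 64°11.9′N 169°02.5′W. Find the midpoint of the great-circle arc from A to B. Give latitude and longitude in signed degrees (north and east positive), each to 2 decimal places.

29.80°, -117.91°

Central angle δ = 1.6338 rad. Interpolating on the sphere with fraction f = 0.5:
P = [sin((1−f)δ)·A + sin(fδ)·B] / sin δ = 0.7305·A + 0.7305·B in Cartesian coordinates,
giving P = (-0.4062, -0.7668, 0.4970), i.e. latitude 29.80°, longitude -117.91°.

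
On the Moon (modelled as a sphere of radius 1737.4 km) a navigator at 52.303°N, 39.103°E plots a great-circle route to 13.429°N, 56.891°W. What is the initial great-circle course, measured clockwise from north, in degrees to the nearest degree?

283°

Δλ = -95.994° = -1.6754 rad.
y = sin Δλ · cos φ₂ = (-0.9945)(0.9727) = -0.9673
x = cos φ₁ sin φ₂ − sin φ₁ cos φ₂ cos Δλ = (0.6115)(0.2322) − (0.7913)(0.9727)(-0.1044) = 0.2224
θ = atan2(y, x) = -77.05°; adding 360° gives 283°.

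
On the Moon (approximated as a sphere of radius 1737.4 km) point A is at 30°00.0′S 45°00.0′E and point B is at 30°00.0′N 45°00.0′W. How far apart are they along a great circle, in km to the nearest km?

3168 km

Let φ₁ = -0.5236 rad, φ₂ = 0.5236 rad, and Δλ = -1.5708 rad.
Haversine: a = sin²(Δφ/2) + cos φ₁ cos φ₂ sin²(Δλ/2) = 0.2500 + (0.8660)(0.8660)(0.5000) = 0.62500.
Central angle c = 2·arcsin(√a) = 1.82348 rad.
Distance = R·c = 1737.4 × 1.8235 ≈ 3168 km.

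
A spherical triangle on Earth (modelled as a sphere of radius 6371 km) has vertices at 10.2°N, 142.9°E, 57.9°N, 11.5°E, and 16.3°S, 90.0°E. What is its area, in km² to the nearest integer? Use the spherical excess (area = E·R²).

49813091 km²

Side lengths (central angles): a = 1.7073, b = 1.0238, c = 1.7679 rad; semiperimeter s = 2.2495.
By l'Huilier's theorem, tan(E/4) = √[tan(s/2) tan((s−a)/2) tan((s−b)/2) tan((s−c)/2)], giving spherical excess E = 1.2272 rad.
Area = E·R² = 1.2272 × (6371)² ≈ 49813091 km².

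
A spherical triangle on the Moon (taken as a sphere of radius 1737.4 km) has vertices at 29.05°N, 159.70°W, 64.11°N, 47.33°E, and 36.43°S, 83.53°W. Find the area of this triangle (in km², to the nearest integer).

7548710 km²

Side lengths (central angles): a = 2.4404, b = 1.6913, c = 1.4738 rad; semiperimeter s = 2.8028.
By l'Huilier's theorem, tan(E/4) = √[tan(s/2) tan((s−a)/2) tan((s−b)/2) tan((s−c)/2)], giving spherical excess E = 2.5008 rad.
Area = E·R² = 2.5008 × (1737.4)² ≈ 7548710 km².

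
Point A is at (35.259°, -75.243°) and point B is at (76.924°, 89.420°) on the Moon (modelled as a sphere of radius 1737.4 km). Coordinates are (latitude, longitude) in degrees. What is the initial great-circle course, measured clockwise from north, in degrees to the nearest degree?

4°

With φ₁ = 0.6154, φ₂ = 1.3426, Δλ = 2.8739 rad, the forward-azimuth formula gives
θ = atan2( sin Δλ cos φ₂ , cos φ₁ sin φ₂ − sin φ₁ cos φ₂ cos Δλ ) = atan2(0.0598, 0.9213) = 3.72°.
So the initial bearing is 4°.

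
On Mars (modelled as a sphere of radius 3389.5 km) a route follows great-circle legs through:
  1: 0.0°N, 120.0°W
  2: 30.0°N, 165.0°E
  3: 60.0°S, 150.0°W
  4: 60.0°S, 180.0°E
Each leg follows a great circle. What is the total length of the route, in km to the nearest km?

Leg 1→2: central angle 1.3447 rad, distance 4558.0 km.
Leg 2→3: central angle 1.6980 rad, distance 5755.3 km.
Leg 3→4: central angle 0.2595 rad, distance 879.7 km.
Total: 4558.0 + 5755.3 + 879.7 ≈ 11193 km.

11193 km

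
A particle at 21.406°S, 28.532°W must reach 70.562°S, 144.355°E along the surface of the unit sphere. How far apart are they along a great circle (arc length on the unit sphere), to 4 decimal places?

1.5341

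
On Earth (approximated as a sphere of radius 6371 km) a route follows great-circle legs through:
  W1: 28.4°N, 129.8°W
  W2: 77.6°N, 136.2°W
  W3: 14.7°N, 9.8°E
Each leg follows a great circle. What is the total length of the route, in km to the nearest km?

Leg W1→W2: central angle 0.8603 rad, distance 5480.7 km.
Leg W2→W3: central angle 1.4951 rad, distance 9525.2 km.
Total: 5480.7 + 9525.2 ≈ 15006 km.

15006 km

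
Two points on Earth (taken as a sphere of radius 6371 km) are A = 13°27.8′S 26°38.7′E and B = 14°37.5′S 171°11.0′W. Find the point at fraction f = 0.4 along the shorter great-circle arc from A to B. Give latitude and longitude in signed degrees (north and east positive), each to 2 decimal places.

-55.06°, 80.54°

Central angle δ = 2.5626 rad. Interpolating on the sphere with fraction f = 0.4:
P = [sin((1−f)δ)·A + sin(fδ)·B] / sin δ = 1.8266·A + 1.5622·B in Cartesian coordinates,
giving P = (0.0941, 0.5650, -0.8197), i.e. latitude -55.06°, longitude 80.54°.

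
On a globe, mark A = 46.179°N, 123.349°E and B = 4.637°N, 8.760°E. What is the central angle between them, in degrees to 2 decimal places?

With latitudes φ₁ = 46.179°, φ₂ = 4.637° and longitude difference Δλ = -114.589°:
cos c = sin φ₁ sin φ₂ + cos φ₁ cos φ₂ cos Δλ = (0.7215)(0.0808) + (0.6924)(0.9967)(-0.4161) = -0.22884,
so c = arccos(-0.22884) = 1.80169 rad.
So the angular separation is 103.23°.

103.23°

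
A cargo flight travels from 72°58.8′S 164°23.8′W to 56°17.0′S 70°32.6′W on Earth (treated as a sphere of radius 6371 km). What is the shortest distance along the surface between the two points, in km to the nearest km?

Let φ₁ = -1.2737 rad, φ₂ = -0.9823 rad, and Δλ = 1.6380 rad.
cos c = sin φ₁ sin φ₂ + cos φ₁ cos φ₂ cos Δλ = (-0.9562)(-0.8318) + (0.2927)(0.5551)(-0.0672) = 0.78444,
so c = arccos(0.78444) = 0.66900 rad.
Distance = R·c = 6371 × 0.6690 ≈ 4262 km.

4262 km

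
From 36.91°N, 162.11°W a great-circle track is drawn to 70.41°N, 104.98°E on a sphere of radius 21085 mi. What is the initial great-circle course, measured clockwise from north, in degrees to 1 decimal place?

336.3°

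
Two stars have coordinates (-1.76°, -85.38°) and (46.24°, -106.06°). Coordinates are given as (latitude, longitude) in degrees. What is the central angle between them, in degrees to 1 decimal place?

In radians: φ₁ = -0.0307, φ₂ = 0.8070, Δλ = -20.680° = -0.3609 rad.
cos c = sin φ₁ sin φ₂ + cos φ₁ cos φ₂ cos Δλ = (-0.0307)(0.7222) + (0.9995)(0.6916)(0.9356) = 0.62459,
so c = arccos(0.62459) = 0.89619 rad.
So the angular separation is 51.3°.

51.3°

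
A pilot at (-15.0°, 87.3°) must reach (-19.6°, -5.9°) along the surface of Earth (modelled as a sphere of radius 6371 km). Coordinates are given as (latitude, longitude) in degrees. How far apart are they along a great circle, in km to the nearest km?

9778 km

Let φ₁ = -0.2618 rad, φ₂ = -0.3421 rad, and Δλ = -1.6266 rad.
Haversine: a = sin²(Δφ/2) + cos φ₁ cos φ₂ sin²(Δλ/2) = 0.0016 + (0.9659)(0.9421)(0.5279) = 0.48199.
Central angle c = 2·arcsin(√a) = 1.53476 rad.
Distance = R·c = 6371 × 1.5348 ≈ 9778 km.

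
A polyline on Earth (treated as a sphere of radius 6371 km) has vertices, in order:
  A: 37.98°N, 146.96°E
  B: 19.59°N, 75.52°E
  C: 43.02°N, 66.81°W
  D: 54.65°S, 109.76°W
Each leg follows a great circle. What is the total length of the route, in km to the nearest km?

Leg A→B: central angle 1.1122 rad, distance 7085.8 km.
Leg B→C: central angle 1.8928 rad, distance 12059.0 km.
Leg C→D: central angle 1.8202 rad, distance 11596.7 km.
Total: 7085.8 + 12059.0 + 11596.7 ≈ 30741 km.

30741 km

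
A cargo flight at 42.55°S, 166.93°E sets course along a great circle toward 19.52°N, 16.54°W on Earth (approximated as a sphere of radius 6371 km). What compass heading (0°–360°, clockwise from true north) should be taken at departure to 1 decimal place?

171.7°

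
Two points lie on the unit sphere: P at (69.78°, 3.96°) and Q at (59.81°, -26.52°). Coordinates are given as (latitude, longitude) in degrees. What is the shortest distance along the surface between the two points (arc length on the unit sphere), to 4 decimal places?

0.2806

With latitudes φ₁ = 69.780°, φ₂ = 59.810° and longitude difference Δλ = -30.480°:
cos c = sin φ₁ sin φ₂ + cos φ₁ cos φ₂ cos Δλ = (0.9384)(0.8644) + (0.3456)(0.5029)(0.8618) = 0.96088,
so c = arccos(0.96088) = 0.28063 rad.
On the unit sphere the arc length equals the central angle: 0.2806.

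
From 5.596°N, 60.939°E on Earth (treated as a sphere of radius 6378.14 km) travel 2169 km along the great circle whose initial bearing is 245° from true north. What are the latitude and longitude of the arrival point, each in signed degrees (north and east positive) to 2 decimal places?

Angular distance δ = d/R = 2169/6378.14 = 0.34007 rad; initial bearing θ = 4.2761 rad.
sin φ₂ = sin φ₁ cos δ + cos φ₁ sin δ cos θ = (0.0975)(0.9427) + (0.9952)(0.3336)(-0.4226) = -0.0484, so φ₂ = -2.77°.
Δλ = atan2(sin θ sin δ cos φ₁, cos δ − sin φ₁ sin φ₂) = atan2(-0.3009, 0.9474) = -17.617°.
λ₂ = 60.939° − 17.617° = 43.32°.

-2.77°, 43.32°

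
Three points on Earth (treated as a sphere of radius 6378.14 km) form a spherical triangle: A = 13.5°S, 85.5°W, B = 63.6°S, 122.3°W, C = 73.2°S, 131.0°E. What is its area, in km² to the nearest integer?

Side lengths (central angles): a = 0.6084, b = 1.5732, c = 0.9821 rad; semiperimeter s = 1.5819.
By l'Huilier's theorem, tan(E/4) = √[tan(s/2) tan((s−a)/2) tan((s−b)/2) tan((s−c)/2)], giving spherical excess E = 0.1069 rad.
Area = E·R² = 0.1069 × (6378.14)² ≈ 4347109 km².

4347109 km²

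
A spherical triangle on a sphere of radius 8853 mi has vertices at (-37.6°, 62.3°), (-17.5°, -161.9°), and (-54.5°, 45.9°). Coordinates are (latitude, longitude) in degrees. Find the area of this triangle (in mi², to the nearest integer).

35808548 mi²

Side lengths (central angles): a = 1.8184, b = 0.3537, c = 1.9372 rad; semiperimeter s = 2.0546.
By l'Huilier's theorem, tan(E/4) = √[tan(s/2) tan((s−a)/2) tan((s−b)/2) tan((s−c)/2)], giving spherical excess E = 0.4569 rad.
Area = E·R² = 0.4569 × (8853)² ≈ 35808548 mi².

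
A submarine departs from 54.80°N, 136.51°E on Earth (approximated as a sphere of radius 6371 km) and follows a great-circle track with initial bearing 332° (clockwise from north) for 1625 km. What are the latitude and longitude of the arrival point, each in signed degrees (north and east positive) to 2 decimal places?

66.80°, 119.01°

Angular distance δ = d/R = 1625/6371 = 0.25506 rad; initial bearing θ = 5.7945 rad.
sin φ₂ = sin φ₁ cos δ + cos φ₁ sin δ cos θ = (0.8171)(0.9676) + (0.5764)(0.2523)(0.8829) = 0.9191, so φ₂ = 66.80°.
Δλ = atan2(sin θ sin δ cos φ₁, cos δ − sin φ₁ sin φ₂) = atan2(-0.0683, 0.2166) = -17.497°.
λ₂ = 136.510° − 17.497° = 119.01°.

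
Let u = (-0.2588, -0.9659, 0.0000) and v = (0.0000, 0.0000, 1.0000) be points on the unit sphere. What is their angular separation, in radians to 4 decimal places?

u·v = 0.0000; |u| = 1.0000, |v| = 1.0000.
cos θ = (u·v)/(|u||v|) = 0.0000, so θ = 1.5708 rad.

1.5708 rad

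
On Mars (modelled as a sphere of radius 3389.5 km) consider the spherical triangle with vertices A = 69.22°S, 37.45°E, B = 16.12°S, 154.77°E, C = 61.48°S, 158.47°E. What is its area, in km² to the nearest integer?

2285927 km²

Side lengths (central angles): a = 0.7930, b = 0.7463, c = 1.4675 rad; semiperimeter s = 1.5034.
By l'Huilier's theorem, tan(E/4) = √[tan(s/2) tan((s−a)/2) tan((s−b)/2) tan((s−c)/2)], giving spherical excess E = 0.1990 rad.
Area = E·R² = 0.1990 × (3389.5)² ≈ 2285927 km².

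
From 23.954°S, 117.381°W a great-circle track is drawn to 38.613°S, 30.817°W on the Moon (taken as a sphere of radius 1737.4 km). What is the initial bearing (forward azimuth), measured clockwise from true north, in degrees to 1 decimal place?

125.3°

With φ₁ = -0.4181, φ₂ = -0.6739, Δλ = 1.5108 rad, the forward-azimuth formula gives
θ = atan2( sin Δλ cos φ₂ , cos φ₁ sin φ₂ − sin φ₁ cos φ₂ cos Δλ ) = atan2(0.7800, -0.5513) = 125.25°.
So the initial bearing is 125.3°.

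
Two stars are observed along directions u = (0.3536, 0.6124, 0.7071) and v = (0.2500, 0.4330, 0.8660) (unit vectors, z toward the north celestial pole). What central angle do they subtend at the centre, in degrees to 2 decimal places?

15.00°

u·v = 0.9659; |u| = 1.0000, |v| = 1.0000.
cos θ = (u·v)/(|u||v|) = 0.9659, so θ = 15.00°.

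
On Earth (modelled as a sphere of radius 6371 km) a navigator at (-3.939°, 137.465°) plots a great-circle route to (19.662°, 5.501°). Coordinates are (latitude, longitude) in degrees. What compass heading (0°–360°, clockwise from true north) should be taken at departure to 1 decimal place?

292.7°

With φ₁ = -0.0687, φ₂ = 0.3432, Δλ = -2.3032 rad, the forward-azimuth formula gives
θ = atan2( sin Δλ cos φ₂ , cos φ₁ sin φ₂ − sin φ₁ cos φ₂ cos Δλ ) = atan2(-0.7002, 0.2924) = -67.33°.
Adding 360° brings this into [0°, 360°): 292.7°.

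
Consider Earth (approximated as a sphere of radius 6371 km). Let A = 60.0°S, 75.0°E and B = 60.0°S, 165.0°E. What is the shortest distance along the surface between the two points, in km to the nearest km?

Let φ₁ = -1.0472 rad, φ₂ = -1.0472 rad, and Δλ = 1.5708 rad.
cos c = sin φ₁ sin φ₂ + cos φ₁ cos φ₂ cos Δλ = (-0.8660)(-0.8660) + (0.5000)(0.5000)(0.0000) = 0.75000,
so c = arccos(0.75000) = 0.72273 rad.
Distance = R·c = 6371 × 0.7227 ≈ 4605 km.

4605 km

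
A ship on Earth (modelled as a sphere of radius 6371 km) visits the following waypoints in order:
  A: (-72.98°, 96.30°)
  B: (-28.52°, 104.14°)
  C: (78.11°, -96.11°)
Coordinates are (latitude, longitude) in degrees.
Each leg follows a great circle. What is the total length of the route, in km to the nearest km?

Leg A→B: central angle 0.7794 rad, distance 4965.6 km.
Leg B→C: central angle 2.2615 rad, distance 14407.9 km.
Total: 4965.6 + 14407.9 ≈ 19373 km.

19373 km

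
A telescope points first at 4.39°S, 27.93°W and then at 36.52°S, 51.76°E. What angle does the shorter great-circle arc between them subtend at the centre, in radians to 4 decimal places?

1.3807 rad

Let φ₁ = -0.0766 rad, φ₂ = -0.6374 rad, and Δλ = 1.3909 rad.
cos c = sin φ₁ sin φ₂ + cos φ₁ cos φ₂ cos Δλ = (-0.0765)(-0.5951) + (0.9971)(0.8036)(0.1790) = 0.18896,
so c = arccos(0.18896) = 1.38069 rad.
So the angular separation is 1.3807 rad.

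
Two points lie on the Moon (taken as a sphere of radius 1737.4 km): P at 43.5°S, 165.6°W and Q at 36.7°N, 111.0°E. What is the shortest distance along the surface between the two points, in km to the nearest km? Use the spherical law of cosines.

In radians: φ₁ = -0.7592, φ₂ = 0.6405, Δλ = -83.400° = -1.4556 rad.
cos c = sin φ₁ sin φ₂ + cos φ₁ cos φ₂ cos Δλ = (-0.6884)(0.5976) + (0.7254)(0.8018)(0.1149) = -0.34453,
so c = arccos(-0.34453) = 1.92254 rad.
Distance = R·c = 1737.4 × 1.9225 ≈ 3340 km.

3340 km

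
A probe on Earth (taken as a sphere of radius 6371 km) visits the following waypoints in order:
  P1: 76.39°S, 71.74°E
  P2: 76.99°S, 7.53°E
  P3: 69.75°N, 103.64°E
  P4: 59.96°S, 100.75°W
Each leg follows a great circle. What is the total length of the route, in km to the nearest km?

37503 km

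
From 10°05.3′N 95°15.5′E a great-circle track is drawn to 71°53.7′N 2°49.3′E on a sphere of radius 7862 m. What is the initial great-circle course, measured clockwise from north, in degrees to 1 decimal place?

341.7°

Δλ = -92.437° = -1.6133 rad.
y = sin Δλ · cos φ₂ = (-0.9991)(0.3108) = -0.3105
x = cos φ₁ sin φ₂ − sin φ₁ cos φ₂ cos Δλ = (0.9845)(0.9505) − (0.1752)(0.3108)(-0.0425) = 0.9381
θ = atan2(y, x) = -18.31°; adding 360° gives 341.7°.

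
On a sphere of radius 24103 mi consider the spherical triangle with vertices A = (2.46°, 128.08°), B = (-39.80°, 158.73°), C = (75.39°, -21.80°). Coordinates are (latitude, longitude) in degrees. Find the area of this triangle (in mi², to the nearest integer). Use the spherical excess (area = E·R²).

Side lengths (central angles): a = 2.5204, b = 1.7482, c = 0.8855 rad; semiperimeter s = 2.5771.
By l'Huilier's theorem, tan(E/4) = √[tan(s/2) tan((s−a)/2) tan((s−b)/2) tan((s−c)/2)], giving spherical excess E = 0.8671 rad.
Area = E·R² = 0.8671 × (24103)² ≈ 503765667 mi².

503765667 mi²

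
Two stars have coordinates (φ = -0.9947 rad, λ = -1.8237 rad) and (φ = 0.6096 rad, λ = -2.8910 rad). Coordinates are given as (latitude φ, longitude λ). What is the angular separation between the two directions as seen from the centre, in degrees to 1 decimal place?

In radians: φ₁ = -0.9947, φ₂ = 0.6096, Δλ = -61.152° = -1.0673 rad.
cos c = sin φ₁ sin φ₂ + cos φ₁ cos φ₂ cos Δλ = (-0.8386)(0.5725) + (0.5448)(0.8199)(0.4825) = -0.26463,
so c = arccos(-0.26463) = 1.83862 rad.
So the angular separation is 105.3°.

105.3°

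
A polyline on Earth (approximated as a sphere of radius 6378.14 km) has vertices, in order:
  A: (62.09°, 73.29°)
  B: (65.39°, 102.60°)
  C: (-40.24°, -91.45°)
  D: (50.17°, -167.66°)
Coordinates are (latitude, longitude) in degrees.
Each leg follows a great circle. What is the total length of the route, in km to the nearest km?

31075 km

Leg A→B: central angle 0.2312 rad, distance 1474.7 km.
Leg B→C: central angle 2.6808 rad, distance 17098.3 km.
Leg C→D: central angle 1.9601 rad, distance 12501.8 km.
Total: 1474.7 + 17098.3 + 12501.8 ≈ 31075 km.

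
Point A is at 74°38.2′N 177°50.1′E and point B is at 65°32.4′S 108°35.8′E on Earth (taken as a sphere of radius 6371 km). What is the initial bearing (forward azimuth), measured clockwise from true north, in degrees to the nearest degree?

Δλ = -69.238° = -1.2084 rad.
y = sin Δλ · cos φ₂ = (-0.9351)(0.4141) = -0.3872
x = cos φ₁ sin φ₂ − sin φ₁ cos φ₂ cos Δλ = (0.2649)(-0.9103) − (0.9643)(0.4141)(0.3545) = -0.3827
θ = atan2(y, x) = -134.67°; adding 360° gives 225°.

225°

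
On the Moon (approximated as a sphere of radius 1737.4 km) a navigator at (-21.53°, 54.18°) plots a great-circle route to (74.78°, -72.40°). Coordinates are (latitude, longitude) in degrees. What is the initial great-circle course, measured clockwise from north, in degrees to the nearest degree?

With φ₁ = -0.3758, φ₂ = 1.3052, Δλ = -2.2092 rad, the forward-azimuth formula gives
θ = atan2( sin Δλ cos φ₂ , cos φ₁ sin φ₂ − sin φ₁ cos φ₂ cos Δλ ) = atan2(-0.2108, 0.8402) = -14.09°.
Adding 360° brings this into [0°, 360°): 346°.

346°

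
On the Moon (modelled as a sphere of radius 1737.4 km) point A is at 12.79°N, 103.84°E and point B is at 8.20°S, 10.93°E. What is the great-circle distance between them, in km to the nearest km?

2869 km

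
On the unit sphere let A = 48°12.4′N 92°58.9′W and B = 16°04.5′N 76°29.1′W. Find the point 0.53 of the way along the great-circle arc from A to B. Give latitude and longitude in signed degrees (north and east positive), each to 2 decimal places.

31.43°, -82.77°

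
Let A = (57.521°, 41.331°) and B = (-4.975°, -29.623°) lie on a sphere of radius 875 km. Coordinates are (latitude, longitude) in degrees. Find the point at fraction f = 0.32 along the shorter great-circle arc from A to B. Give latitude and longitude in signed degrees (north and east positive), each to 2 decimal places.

42.35°, 5.87°

The central angle between A and B is δ = 1.4692 rad.
With f = 0.32, the slerp weights are sin((1−f)δ)/sin δ = 0.8453 and sin(fδ)/sin δ = 0.4554.
Weighted sum of the unit vectors: (0.8453)·(0.4032,0.3546,0.8436) + (0.4554)·(0.8660,-0.4924,-0.0867) = (0.7352, 0.0755, 0.6736).
Converting back: φ = atan2(z, √(x²+y²)) = 42.35°, λ = atan2(y, x) = 5.87°.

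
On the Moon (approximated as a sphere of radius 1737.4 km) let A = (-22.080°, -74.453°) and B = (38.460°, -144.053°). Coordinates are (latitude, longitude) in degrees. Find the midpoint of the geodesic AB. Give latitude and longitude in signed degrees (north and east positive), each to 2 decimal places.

The central angle between A and B is δ = 1.5517 rad.
With f = 0.5, the slerp weights are sin((1−f)δ)/sin δ = 0.7004 and sin(fδ)/sin δ = 0.7004.
Weighted sum of the unit vectors: (0.7004)·(0.2484,-0.8928,-0.3759) + (0.7004)·(-0.6339,-0.4597,0.6220) = (-0.2701, -0.9473, 0.1724).
Converting back: φ = atan2(z, √(x²+y²)) = 9.92°, λ = atan2(y, x) = -105.91°.

9.92°, -105.91°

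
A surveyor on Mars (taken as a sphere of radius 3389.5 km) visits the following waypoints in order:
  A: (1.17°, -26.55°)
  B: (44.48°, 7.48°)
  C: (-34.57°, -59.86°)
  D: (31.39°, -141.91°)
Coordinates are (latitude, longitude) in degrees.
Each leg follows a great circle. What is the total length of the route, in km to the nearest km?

Leg A→B: central angle 0.9204 rad, distance 3119.8 km.
Leg B→C: central angle 1.7429 rad, distance 5907.4 km.
Leg C→D: central angle 1.7704 rad, distance 6000.9 km.
Total: 3119.8 + 5907.4 + 6000.9 ≈ 15028 km.

15028 km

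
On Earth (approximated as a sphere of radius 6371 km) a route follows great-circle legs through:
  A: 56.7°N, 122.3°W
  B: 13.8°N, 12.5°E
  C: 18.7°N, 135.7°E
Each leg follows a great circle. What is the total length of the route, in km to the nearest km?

23957 km

Leg A→B: central angle 1.7480 rad, distance 11136.8 km.
Leg B→C: central angle 2.0122 rad, distance 12819.7 km.
Total: 11136.8 + 12819.7 ≈ 23957 km.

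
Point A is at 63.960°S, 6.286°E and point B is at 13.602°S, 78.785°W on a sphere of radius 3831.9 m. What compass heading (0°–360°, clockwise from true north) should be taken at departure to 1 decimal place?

268.3°

Δλ = -85.071° = -1.4848 rad.
y = sin Δλ · cos φ₂ = (-0.9963)(0.9720) = -0.9684
x = cos φ₁ sin φ₂ − sin φ₁ cos φ₂ cos Δλ = (0.4390)(-0.2352) − (-0.8985)(0.9720)(0.0859) = -0.0282
θ = atan2(y, x) = -91.67°; adding 360° gives 268.3°.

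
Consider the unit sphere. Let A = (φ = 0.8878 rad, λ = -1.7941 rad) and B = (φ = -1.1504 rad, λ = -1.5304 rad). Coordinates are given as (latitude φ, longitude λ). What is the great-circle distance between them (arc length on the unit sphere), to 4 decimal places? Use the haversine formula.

2.0482

In radians: φ₁ = 0.8878, φ₂ = -1.1504, Δλ = 15.109° = 0.2637 rad.
Haversine: a = sin²(Δφ/2) + cos φ₁ cos φ₂ sin²(Δλ/2) = 0.7253 + (0.6311)(0.4081)(0.0173) = 0.72974.
Central angle c = 2·arcsin(√a) = 2.04820 rad.
On the unit sphere the arc length equals the central angle: 2.0482.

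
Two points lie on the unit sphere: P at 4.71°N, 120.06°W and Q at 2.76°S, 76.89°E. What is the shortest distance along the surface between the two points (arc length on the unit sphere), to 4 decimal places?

2.8445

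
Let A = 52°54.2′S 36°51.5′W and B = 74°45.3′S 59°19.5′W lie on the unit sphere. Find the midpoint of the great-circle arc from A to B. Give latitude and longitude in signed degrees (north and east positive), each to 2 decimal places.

-64.20°, -43.63°

The central angle between A and B is δ = 0.4125 rad.
With f = 0.5, the slerp weights are sin((1−f)δ)/sin δ = 0.5108 and sin(fδ)/sin δ = 0.5108.
Weighted sum of the unit vectors: (0.5108)·(0.4826,-0.3618,-0.7976) + (0.5108)·(0.1341,-0.2262,-0.9648) = (0.3151, -0.3003, -0.9003).
Converting back: φ = atan2(z, √(x²+y²)) = -64.20°, λ = atan2(y, x) = -43.63°.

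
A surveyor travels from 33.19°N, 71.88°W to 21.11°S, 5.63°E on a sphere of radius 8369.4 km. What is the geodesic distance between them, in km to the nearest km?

13384 km

With latitudes φ₁ = 33.190°, φ₂ = -21.110° and longitude difference Δλ = 77.510°:
cos c = sin φ₁ sin φ₂ + cos φ₁ cos φ₂ cos Δλ = (0.5474)(-0.3602) + (0.8369)(0.9329)(0.2163) = -0.02832,
so c = arccos(-0.02832) = 1.59912 rad.
Distance = R·c = 8369.4 × 1.5991 ≈ 13384 km.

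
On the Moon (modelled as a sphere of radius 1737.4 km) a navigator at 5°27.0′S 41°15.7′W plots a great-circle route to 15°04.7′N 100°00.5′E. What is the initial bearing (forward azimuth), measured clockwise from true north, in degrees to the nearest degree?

Δλ = 141.270° = 2.4656 rad.
y = sin Δλ · cos φ₂ = (0.6257)(0.9656) = 0.6041
x = cos φ₁ sin φ₂ − sin φ₁ cos φ₂ cos Δλ = (0.9955)(0.2601) − (-0.0950)(0.9656)(-0.7801) = 0.1874
θ = atan2(y, x) = 72.76°, so the bearing is 73°.

73°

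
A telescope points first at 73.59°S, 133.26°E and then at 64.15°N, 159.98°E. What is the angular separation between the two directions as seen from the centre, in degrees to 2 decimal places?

138.87°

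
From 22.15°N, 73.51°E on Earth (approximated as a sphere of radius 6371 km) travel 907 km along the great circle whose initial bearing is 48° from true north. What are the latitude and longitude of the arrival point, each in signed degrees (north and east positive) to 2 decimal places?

Angular distance δ = d/R = 907/6371 = 0.14236 rad; initial bearing θ = 0.8378 rad.
sin φ₂ = sin φ₁ cos δ + cos φ₁ sin δ cos θ = (0.3770)(0.9899) + (0.9262)(0.1419)(0.6691) = 0.4612, so φ₂ = 27.46°.
Δλ = atan2(sin θ sin δ cos φ₁, cos δ − sin φ₁ sin φ₂) = atan2(0.0977, 0.8160) = 6.825°.
λ₂ = 73.510° + 6.825° = 80.33°.

27.46°, 80.33°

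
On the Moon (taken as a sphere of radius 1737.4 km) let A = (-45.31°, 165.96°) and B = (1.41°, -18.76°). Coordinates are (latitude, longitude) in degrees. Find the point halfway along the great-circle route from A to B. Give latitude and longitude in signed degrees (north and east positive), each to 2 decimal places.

-66.08°, -29.72°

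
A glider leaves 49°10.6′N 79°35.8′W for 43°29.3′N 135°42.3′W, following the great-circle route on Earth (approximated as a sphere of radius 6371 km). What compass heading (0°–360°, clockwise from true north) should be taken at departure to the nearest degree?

283°

Δλ = -56.108° = -0.9793 rad.
y = sin Δλ · cos φ₂ = (-0.8301)(0.7255) = -0.6022
x = cos φ₁ sin φ₂ − sin φ₁ cos φ₂ cos Δλ = (0.6537)(0.6882) − (0.7567)(0.7255)(0.5576) = 0.1438
θ = atan2(y, x) = -76.57°; adding 360° gives 283°.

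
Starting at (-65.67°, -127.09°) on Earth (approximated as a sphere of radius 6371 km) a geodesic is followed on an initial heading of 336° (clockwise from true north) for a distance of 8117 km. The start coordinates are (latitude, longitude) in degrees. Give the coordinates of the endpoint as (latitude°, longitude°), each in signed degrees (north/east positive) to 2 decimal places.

Angular distance δ = d/R = 8117/6371 = 1.27405 rad; initial bearing θ = 5.8643 rad.
sin φ₂ = sin φ₁ cos δ + cos φ₁ sin δ cos θ = (-0.9112)(0.2924) + (0.4120)(0.9563)(0.9135) = 0.0935, so φ₂ = 5.36°.
Δλ = atan2(sin θ sin δ cos φ₁, cos δ − sin φ₁ sin φ₂) = atan2(-0.1602, 0.3776) = -22.996°.
λ₂ = -127.090° − 22.996° = -150.09°.

5.36°, -150.09°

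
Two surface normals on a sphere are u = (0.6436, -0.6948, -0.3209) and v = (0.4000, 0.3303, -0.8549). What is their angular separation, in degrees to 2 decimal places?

u·v = 0.3023; |u| = 1.0000, |v| = 1.0000.
cos θ = (u·v)/(|u||v|) = 0.3023, so θ = 72.40°.

72.40°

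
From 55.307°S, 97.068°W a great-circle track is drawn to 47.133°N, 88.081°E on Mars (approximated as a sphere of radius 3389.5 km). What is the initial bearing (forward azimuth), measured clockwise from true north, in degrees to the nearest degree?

With φ₁ = -0.9653, φ₂ = 0.8226, Δλ = -3.0517 rad, the forward-azimuth formula gives
θ = atan2( sin Δλ cos φ₂ , cos φ₁ sin φ₂ − sin φ₁ cos φ₂ cos Δλ ) = atan2(-0.0611, -0.1399) = -156.43°.
Adding 360° brings this into [0°, 360°): 204°.

204°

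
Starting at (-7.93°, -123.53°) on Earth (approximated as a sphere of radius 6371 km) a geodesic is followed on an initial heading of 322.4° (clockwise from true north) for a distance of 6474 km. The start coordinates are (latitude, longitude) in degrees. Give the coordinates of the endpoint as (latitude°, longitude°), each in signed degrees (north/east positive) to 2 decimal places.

36.47°, -163.70°

Angular distance δ = d/R = 6474/6371 = 1.01617 rad; initial bearing θ = 5.6269 rad.
sin φ₂ = sin φ₁ cos δ + cos φ₁ sin δ cos θ = (-0.1380)(0.5266) + (0.9904)(0.8501)(0.7923) = 0.5944, so φ₂ = 36.47°.
Δλ = atan2(sin θ sin δ cos φ₁, cos δ − sin φ₁ sin φ₂) = atan2(-0.5137, 0.6086) = -40.166°.
λ₂ = -123.530° − 40.166° = -163.70°.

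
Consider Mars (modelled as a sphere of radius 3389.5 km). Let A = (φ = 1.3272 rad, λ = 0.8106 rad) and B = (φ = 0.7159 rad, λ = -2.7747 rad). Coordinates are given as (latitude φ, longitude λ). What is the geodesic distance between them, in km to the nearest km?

In radians: φ₁ = 1.3272, φ₂ = 0.7159, Δλ = 154.577° = 2.6979 rad.
cos c = sin φ₁ sin φ₂ + cos φ₁ cos φ₂ cos Δλ = (0.9705)(0.6563) + (0.2412)(0.7545)(-0.9032) = 0.47256,
so c = arccos(0.47256) = 1.07860 rad.
Distance = R·c = 3389.5 × 1.0786 ≈ 3656 km.

3656 km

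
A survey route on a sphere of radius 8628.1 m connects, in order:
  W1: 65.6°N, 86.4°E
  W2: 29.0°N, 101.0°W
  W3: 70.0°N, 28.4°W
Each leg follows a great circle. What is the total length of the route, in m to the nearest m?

Leg W1→W2: central angle 1.4875 rad, distance 12834.2 m.
Leg W2→W3: central angle 0.9944 rad, distance 8579.6 m.
Total: 12834.2 + 8579.6 ≈ 21414 m.

21414 m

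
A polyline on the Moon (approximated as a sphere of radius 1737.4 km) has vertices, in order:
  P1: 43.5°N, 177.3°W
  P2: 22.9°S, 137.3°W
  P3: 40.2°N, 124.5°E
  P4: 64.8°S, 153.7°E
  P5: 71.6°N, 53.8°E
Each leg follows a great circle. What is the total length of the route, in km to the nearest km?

13517 km

Leg P1→P2: central angle 1.3243 rad, distance 2300.8 km.
Leg P2→P3: central angle 1.9300 rad, distance 3353.2 km.
Leg P3→P4: central angle 1.8756 rad, distance 3258.7 km.
Leg P4→P5: central angle 2.6502 rad, distance 4604.5 km.
Total: 2300.8 + 3353.2 + 3258.7 + 4604.5 ≈ 13517 km.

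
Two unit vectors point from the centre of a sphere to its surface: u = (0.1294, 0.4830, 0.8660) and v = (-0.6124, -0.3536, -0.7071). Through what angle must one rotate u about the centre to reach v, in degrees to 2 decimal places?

149.58°

u·v = -0.8624; |u| = 1.0000, |v| = 1.0000.
cos θ = (u·v)/(|u||v|) = -0.8624, so θ = 149.58°.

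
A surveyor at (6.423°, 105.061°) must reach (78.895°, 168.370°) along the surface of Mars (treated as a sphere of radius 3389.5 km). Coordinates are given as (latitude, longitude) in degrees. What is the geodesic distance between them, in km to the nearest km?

4656 km

In radians: φ₁ = 0.1121, φ₂ = 1.3770, Δλ = 63.309° = 1.1050 rad.
cos c = sin φ₁ sin φ₂ + cos φ₁ cos φ₂ cos Δλ = (0.1119)(0.9813) + (0.9937)(0.1926)(0.4492) = 0.19575,
so c = arccos(0.19575) = 1.37378 rad.
Distance = R·c = 3389.5 × 1.3738 ≈ 4656 km.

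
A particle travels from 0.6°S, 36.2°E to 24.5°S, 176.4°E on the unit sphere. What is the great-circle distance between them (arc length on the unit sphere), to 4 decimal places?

2.3388

Let φ₁ = -0.0105 rad, φ₂ = -0.4276 rad, and Δλ = 2.4470 rad.
cos c = sin φ₁ sin φ₂ + cos φ₁ cos φ₂ cos Δλ = (-0.0105)(-0.4147) + (0.9999)(0.9100)(-0.7683) = -0.69473,
so c = arccos(-0.69473) = 2.33884 rad.
On the unit sphere the arc length equals the central angle: 2.3388.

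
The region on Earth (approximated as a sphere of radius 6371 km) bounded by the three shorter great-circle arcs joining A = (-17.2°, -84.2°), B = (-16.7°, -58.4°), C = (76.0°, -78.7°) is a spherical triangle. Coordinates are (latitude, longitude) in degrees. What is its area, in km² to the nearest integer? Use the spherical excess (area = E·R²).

Side lengths (central angles): a = 1.6323, b = 1.6277, c = 0.4305 rad; semiperimeter s = 1.8453.
By l'Huilier's theorem, tan(E/4) = √[tan(s/2) tan((s−a)/2) tan((s−b)/2) tan((s−c)/2)], giving spherical excess E = 0.4572 rad.
Area = E·R² = 0.4572 × (6371)² ≈ 18556672 km².

18556672 km²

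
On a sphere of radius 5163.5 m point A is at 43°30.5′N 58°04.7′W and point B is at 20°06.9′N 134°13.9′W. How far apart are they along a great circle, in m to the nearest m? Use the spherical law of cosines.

5987 m

With latitudes φ₁ = 43.508°, φ₂ = 20.115° and longitude difference Δλ = -76.153°:
cos c = sin φ₁ sin φ₂ + cos φ₁ cos φ₂ cos Δλ = (0.6885)(0.3439) + (0.7253)(0.9390)(0.2393) = 0.39975,
so c = arccos(0.39975) = 1.15955 rad.
Distance = R·c = 5163.5 × 1.1595 ≈ 5987 m.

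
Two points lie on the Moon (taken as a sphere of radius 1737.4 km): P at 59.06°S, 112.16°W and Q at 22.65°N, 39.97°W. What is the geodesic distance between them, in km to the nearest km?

3053 km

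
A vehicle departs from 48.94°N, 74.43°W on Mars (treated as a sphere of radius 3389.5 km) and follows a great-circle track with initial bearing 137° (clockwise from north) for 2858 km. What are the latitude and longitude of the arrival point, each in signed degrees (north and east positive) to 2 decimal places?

Angular distance δ = d/R = 2858/3389.5 = 0.84319 rad; initial bearing θ = 2.3911 rad.
sin φ₂ = sin φ₁ cos δ + cos φ₁ sin δ cos θ = (0.7540)(0.6651) + (0.6568)(0.7468)(-0.7314) = 0.1427, so φ₂ = 8.21°.
Δλ = atan2(sin θ sin δ cos φ₁, cos δ − sin φ₁ sin φ₂) = atan2(0.3345, 0.5574) = 30.968°.
λ₂ = -74.430° + 30.968° = -43.46°.

8.21°, -43.46°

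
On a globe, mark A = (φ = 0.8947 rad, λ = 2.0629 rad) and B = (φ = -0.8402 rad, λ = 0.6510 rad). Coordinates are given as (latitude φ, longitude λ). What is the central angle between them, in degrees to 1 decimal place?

121.0°

Let φ₁ = 0.8947 rad, φ₂ = -0.8402 rad, and Δλ = -1.4119 rad.
Haversine: a = sin²(Δφ/2) + cos φ₁ cos φ₂ sin²(Δλ/2) = 0.5817 + (0.6258)(0.6673)(0.4209) = 0.75743.
Central angle c = 2·arcsin(√a) = 2.11165 rad.
So the angular separation is 121.0°.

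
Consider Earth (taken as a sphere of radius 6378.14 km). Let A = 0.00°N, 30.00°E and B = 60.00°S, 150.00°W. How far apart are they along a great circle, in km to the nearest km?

13358 km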